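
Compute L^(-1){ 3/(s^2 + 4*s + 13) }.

Rewrite the denominator: s^2 + 4*s + 13 = (s + 2)^2 + 9.
The form in (s + 2) signals a first-shifting-theorem factor e^(-2t).
Since L{sin(3t)} = 3/(s^2 + 9), the inverse is e^(-2*t)*sin(3*t).

exp(-2*t)*sin(3*t)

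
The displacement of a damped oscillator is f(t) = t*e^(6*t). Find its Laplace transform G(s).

L{e^(6t)} = 1/(s - 6).
Then apply L{t·g(t)} = -d/ds[H(s)] with H(s) = 1/(s - 6):
differentiating 1 time and applying the sign gives (s - 6)^(-2).

G(s) = (s - 6)^(-2)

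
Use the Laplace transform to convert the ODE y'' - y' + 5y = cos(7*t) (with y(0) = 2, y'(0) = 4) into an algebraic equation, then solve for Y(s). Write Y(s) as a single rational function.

Y(s) = (2*s^3 + 2*s^2 + 99*s + 98)/(s^4 - s^3 + 54*s^2 - 49*s + 245)

Take the Laplace transform of both sides.
The derivative rules (L{y''} = s^2 Y - s·y(0) - y'(0) and L{y'} = sY - y(0), with y(0) = 2, y'(0) = 4) turn the left side into (s^2 - s + 5)Y - (2*s + 2).
The right side is L{cos(7*t)} = s/(s^2 + 49).
So (s^2 - s + 5)Y = s/(s^2 + 49) + (2*s + 2).
Divide through and combine into a single rational function.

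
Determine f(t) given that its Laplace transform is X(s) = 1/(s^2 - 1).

Since L{sinh(t)} = 1/(s^2 - 1), the inverse is sinh(t).

f(t) = sinh(t)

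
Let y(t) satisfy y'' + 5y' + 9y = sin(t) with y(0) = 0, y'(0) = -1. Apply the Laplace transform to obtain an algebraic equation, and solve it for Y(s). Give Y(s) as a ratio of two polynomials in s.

Transform both sides with L{·}.
The derivative rules (L{y''} = s^2 Y - s·y(0) - y'(0) and L{y'} = sY - y(0), with y(0) = 0, y'(0) = -1) turn the left side into (s^2 + 5*s + 9)Y - (-1).
The right side is L{sin(t)} = 1/(s^2 + 1).
So (s^2 + 5*s + 9)Y = 1/(s^2 + 1) + (-1).
Isolate Y and clear denominators.

Y(s) = -s^2/(s^4 + 5*s^3 + 10*s^2 + 5*s + 9)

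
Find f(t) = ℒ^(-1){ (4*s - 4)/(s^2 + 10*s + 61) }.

f(t) = -4*exp(-5*t)*sin(6*t) + 4*exp(-5*t)*cos(6*t)

Complete the square in the denominator: s^2 + 10*s + 61 = (s + 5)^2 + 6^2.
Split the numerator to match: 4*s - 4 = 4·(s + 5) - 4·6.
Invert each term: 4·(s + 5)/((s + 5)^2 + 36) ↔ 4e^(-5t)cos(6t); -4·6/((s + 5)^2 + 36) ↔ -4e^(-5t)sin(6t).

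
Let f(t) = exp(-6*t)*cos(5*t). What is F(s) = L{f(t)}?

F(s) = (s + 6)/((s + 6)^2 + 25)

L{cos(5t)} = s/(s^2 + 25).
By the first shifting theorem, multiplying by e^(-6t) replaces s with s + 6.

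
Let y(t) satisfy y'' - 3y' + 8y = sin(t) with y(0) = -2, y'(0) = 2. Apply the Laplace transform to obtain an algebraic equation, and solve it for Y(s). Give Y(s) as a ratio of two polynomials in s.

Take the Laplace transform of both sides.
With L{y''} = s^2 Y - s·y(0) - y'(0) and L{y'} = sY - y(0), with y(0) = -2, y'(0) = 2: the LHS transforms to (s^2 - 3*s + 8)Y - (-2*s + 8).
The right side is L{sin(t)} = 1/(s^2 + 1).
So (s^2 - 3*s + 8)Y = 1/(s^2 + 1) + (-2*s + 8).
Divide through and combine into a single rational function.

Y(s) = (-2*s^3 + 8*s^2 - 2*s + 9)/(s^4 - 3*s^3 + 9*s^2 - 3*s + 8)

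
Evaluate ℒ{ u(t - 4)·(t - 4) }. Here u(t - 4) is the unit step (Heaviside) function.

By the second shifting theorem, L{u(t - c)·g(t - c)} = e^(-cs)·G(s) with c = 4 and G(s) = L{g(t)}.
L{t} = 1!/s^2 = 1/s^2.

exp(-4*s)/s^2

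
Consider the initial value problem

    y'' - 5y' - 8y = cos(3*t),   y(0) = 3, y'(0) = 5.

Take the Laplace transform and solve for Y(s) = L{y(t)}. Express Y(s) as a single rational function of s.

Transform both sides with L{·}.
Using L{y''} = s^2 Y - s·y(0) - y'(0) and L{y'} = sY - y(0), with y(0) = 3, y'(0) = 5, the left side becomes (s^2 - 5*s - 8)Y - (3*s - 10).
The right side is L{cos(3*t)} = s/(s^2 + 9).
So (s^2 - 5*s - 8)Y = s/(s^2 + 9) + (3*s - 10).
Solve for Y(s) and write it as one ratio of polynomials.

Y(s) = (3*s^3 - 10*s^2 + 28*s - 90)/(s^4 - 5*s^3 + s^2 - 45*s - 72)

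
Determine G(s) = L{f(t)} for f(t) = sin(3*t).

L{sin(3t)} = 3/(s^2 + 9).

G(s) = 3/(s^2 + 9)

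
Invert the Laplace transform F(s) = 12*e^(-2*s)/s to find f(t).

The factor e^(-2s) signals a time shift by c = 2 (second shifting theorem).
L{12} = 12/s, so L^-1{12/s} = 12.
Hence the inverse is u(t - 2) times that function evaluated at t - 2.

f(t) = Heaviside(t - 2)*(12)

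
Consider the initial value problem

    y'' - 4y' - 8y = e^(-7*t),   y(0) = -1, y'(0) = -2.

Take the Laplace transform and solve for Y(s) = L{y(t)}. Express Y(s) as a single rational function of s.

Transform both sides with L{·}.
Using L{y''} = s^2 Y - s·y(0) - y'(0) and L{y'} = sY - y(0), with y(0) = -1, y'(0) = -2, the left side becomes (s^2 - 4*s - 8)Y - (-s + 2).
The right side is L{e^(-7*t)} = 1/(s + 7).
So (s^2 - 4*s - 8)Y = 1/(s + 7) + (-s + 2).
Divide through and combine into a single rational function.

Y(s) = (-s^2 - 5*s + 15)/(s^3 + 3*s^2 - 36*s - 56)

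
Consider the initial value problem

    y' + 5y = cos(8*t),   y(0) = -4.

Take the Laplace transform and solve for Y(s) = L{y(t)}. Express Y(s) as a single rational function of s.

Transform both sides with L{·}.
With L{y'} = sY - y(0) = sY - (-4): the LHS transforms to (s + 5)Y - (-4).
The right side is L{cos(8*t)} = s/(s^2 + 64).
So (s + 5)Y = s/(s^2 + 64) + (-4).
Divide through and combine into a single rational function.

Y(s) = (-4*s^2 + s - 256)/(s^3 + 5*s^2 + 64*s + 320)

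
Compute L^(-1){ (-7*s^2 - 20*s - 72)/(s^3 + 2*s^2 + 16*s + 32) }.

-3*sin(4*t) - 4*cos(4*t) - 3*exp(-2*t)

Factor the denominator: s^3 + 2*s^2 + 16*s + 32 = (s + 2)*(s^2 + 16).
Partial fraction decomposition gives [-3/(s + 2)] + [-4*s/(s^2 + 16)] + [-12/(s^2 + 16)].
Invert each term: -3/(s + 2) ↔ -3e^(-2t); -4·s/(s^2 + 16) ↔ -4cos(4t); -3·4/(s^2 + 16) ↔ -3sin(4t).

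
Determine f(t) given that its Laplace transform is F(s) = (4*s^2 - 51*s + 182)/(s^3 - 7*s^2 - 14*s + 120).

f(t) = 2*exp(6*t) - 3*exp(5*t) + 5*exp(-4*t)

Factor the denominator: s^3 - 7*s^2 - 14*s + 120 = (s - 6)*(s - 5)*(s + 4).
Partial fraction decomposition gives [5/(s + 4)] + [-3/(s - 5)] + [2/(s - 6)].
Invert each term: 5/(s + 4) ↔ 5e^(-4t); -3/(s - 5) ↔ -3e^(5t); 2/(s - 6) ↔ 2e^(6t).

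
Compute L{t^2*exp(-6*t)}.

2/(s + 6)^3

L{e^(-6t)} = 1/(s + 6).
Then apply L{t^2·g(t)} = (-1)^2 d^2/ds^2[G(s)] with G(s) = 1/(s + 6):
differentiating 2 times and applying the sign gives 2/(s + 6)^3.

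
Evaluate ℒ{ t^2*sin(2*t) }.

4*(3*s^2 - 4)/(s^2 + 4)^3

L{sin(2t)} = 2/(s^2 + 4).
Then apply L{t^2·g(t)} = (-1)^2 d^2/ds^2[G(s)] with G(s) = 2/(s^2 + 4):
differentiating 2 times and applying the sign gives 4*(3*s^2 - 4)/(s^2 + 4)^3.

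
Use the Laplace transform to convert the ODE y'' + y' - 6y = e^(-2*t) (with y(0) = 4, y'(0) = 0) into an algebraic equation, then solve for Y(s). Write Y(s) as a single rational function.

Laplace-transform each side.
The derivative rules (L{y''} = s^2 Y - s·y(0) - y'(0) and L{y'} = sY - y(0), with y(0) = 4, y'(0) = 0) turn the left side into (s^2 + s - 6)Y - (4*s + 4).
The right side is L{e^(-2*t)} = 1/(s + 2).
So (s^2 + s - 6)Y = 1/(s + 2) + (4*s + 4).
Isolate Y and clear denominators.

Y(s) = (4*s^2 + 12*s + 9)/(s^3 + 3*s^2 - 4*s - 12)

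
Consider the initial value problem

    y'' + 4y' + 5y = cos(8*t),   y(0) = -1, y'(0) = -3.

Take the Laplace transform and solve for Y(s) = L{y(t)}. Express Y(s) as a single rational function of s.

Y(s) = (-s^3 - 7*s^2 - 63*s - 448)/(s^4 + 4*s^3 + 69*s^2 + 256*s + 320)

Apply the Laplace transform to the equation.
Using L{y''} = s^2 Y - s·y(0) - y'(0) and L{y'} = sY - y(0), with y(0) = -1, y'(0) = -3, the left side becomes (s^2 + 4*s + 5)Y - (-s - 7).
The right side is L{cos(8*t)} = s/(s^2 + 64).
So (s^2 + 4*s + 5)Y = s/(s^2 + 64) + (-s - 7).
Divide through and combine into a single rational function.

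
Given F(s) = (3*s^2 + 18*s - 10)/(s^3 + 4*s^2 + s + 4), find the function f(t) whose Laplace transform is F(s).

f(t) = -2*sin(t) + 5*cos(t) - 2*exp(-4*t)

Factor the denominator: s^3 + 4*s^2 + s + 4 = (s + 4)*(s^2 + 1).
Partial fraction decomposition gives [-2/(s + 4)] + [5*s/(s^2 + 1)] + [-2/(s^2 + 1)].
Invert each term: -2/(s + 4) ↔ -2e^(-4t); 5·s/(s^2 + 1) ↔ 5cos(t); -2·1/(s^2 + 1) ↔ -2sin(t).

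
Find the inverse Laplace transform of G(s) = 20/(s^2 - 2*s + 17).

Rewrite the denominator: s^2 - 2*s + 17 = (s - 1)^2 + 16.
The form in (s - 1) signals a first-shifting-theorem factor e^(t).
Since L{sin(4t)} = 4/(s^2 + 16), the inverse is exp(t)*sin(4*t), scaled by 5.

5*exp(t)*sin(4*t)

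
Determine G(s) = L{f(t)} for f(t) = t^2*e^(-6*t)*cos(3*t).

L{cos(3t)} = s/(s^2 + 9).
Multiplying by e^(-6t) shifts s → s + 6, so L{e^(-6*t)*cos(3*t)} = (s + 6)/((s + 6)^2 + 9).
Then apply L{t^2·g(t)} = (-1)^2 d^2/ds^2[H(s)] with H(s) = (s + 6)/((s + 6)^2 + 9):
differentiating 2 times and applying the sign gives 2*(s + 6)*(s^2 + 12*s + 9)/(s^2 + 12*s + 45)^3.

G(s) = 2*(s + 6)*(s^2 + 12*s + 9)/(s^2 + 12*s + 45)^3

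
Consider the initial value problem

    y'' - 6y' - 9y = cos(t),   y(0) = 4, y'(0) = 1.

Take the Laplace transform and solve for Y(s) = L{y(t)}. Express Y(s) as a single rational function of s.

Y(s) = (4*s^3 - 23*s^2 + 5*s - 23)/(s^4 - 6*s^3 - 8*s^2 - 6*s - 9)

Apply the Laplace transform to the equation.
With L{y''} = s^2 Y - s·y(0) - y'(0) and L{y'} = sY - y(0), with y(0) = 4, y'(0) = 1: the LHS transforms to (s^2 - 6*s - 9)Y - (4*s - 23).
The right side is L{cos(t)} = s/(s^2 + 1).
So (s^2 - 6*s - 9)Y = s/(s^2 + 1) + (4*s - 23).
Divide through and combine into a single rational function.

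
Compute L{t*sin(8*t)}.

L{sin(8t)} = 8/(s^2 + 64).
Then apply L{t·g(t)} = -d/ds[H(s)] with H(s) = 8/(s^2 + 64):
differentiating 1 time and applying the sign gives 16*s/(s^2 + 64)^2.

16*s/(s^2 + 64)^2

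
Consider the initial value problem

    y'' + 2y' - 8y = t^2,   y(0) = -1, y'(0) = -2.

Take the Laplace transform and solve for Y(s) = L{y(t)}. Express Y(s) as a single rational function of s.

Laplace-transform each side.
Using L{y''} = s^2 Y - s·y(0) - y'(0) and L{y'} = sY - y(0), with y(0) = -1, y'(0) = -2, the left side becomes (s^2 + 2*s - 8)Y - (-s - 4).
The right side is L{t^2} = 2/s^3.
So (s^2 + 2*s - 8)Y = 2/s^3 + (-s - 4).
Isolate Y and clear denominators.

Y(s) = (-s^4 - 4*s^3 + 2)/(s^5 + 2*s^4 - 8*s^3)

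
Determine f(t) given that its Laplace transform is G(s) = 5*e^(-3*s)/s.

f(t) = Heaviside(t - 3)*(5)

The factor e^(-3s) signals a time shift by c = 3 (second shifting theorem).
L{5} = 5/s, so L^-1{5/s} = 5.
Hence the inverse is u(t - 3) times that function evaluated at t - 3.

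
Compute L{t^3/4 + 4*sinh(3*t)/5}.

By linearity of the Laplace transform, transform each term separately.
(4/5)·[L{sinh(3t)} = 3/(s^2 - 9)]; (1/4)·[L{t^3} = 3!/s^4 = 6/s^4].

12/(5*(s^2 - 9)) + 3/(2*s^4)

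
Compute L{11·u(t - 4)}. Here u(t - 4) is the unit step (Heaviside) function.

11*exp(-4*s)/s

By the second shifting theorem, L{u(t - c)·g(t - c)} = e^(-cs)·G(s) with c = 4 and G(s) = L{g(t)}.
L{11} = 11/s.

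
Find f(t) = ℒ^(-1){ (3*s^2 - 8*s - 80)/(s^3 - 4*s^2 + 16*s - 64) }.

f(t) = -2*exp(4*t) + 3*sin(4*t) + 5*cos(4*t)

Factor the denominator: s^3 - 4*s^2 + 16*s - 64 = (s - 4)*(s^2 + 16).
Partial fraction decomposition gives [-2/(s - 4)] + [5*s/(s^2 + 16)] + [12/(s^2 + 16)].
Invert each term: -2/(s - 4) ↔ -2e^(4t); 5·s/(s^2 + 16) ↔ 5cos(4t); 3·4/(s^2 + 16) ↔ 3sin(4t).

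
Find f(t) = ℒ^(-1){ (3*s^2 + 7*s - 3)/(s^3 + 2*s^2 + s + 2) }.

f(t) = -sin(t) + 4*cos(t) - exp(-2*t)

Factor the denominator: s^3 + 2*s^2 + s + 2 = (s + 2)*(s^2 + 1).
Partial fraction decomposition gives [-1/(s + 2)] + [4*s/(s^2 + 1)] + [-1/(s^2 + 1)].
Invert each term: -1/(s + 2) ↔ -e^(-2t); 4·s/(s^2 + 1) ↔ 4cos(t); -1·1/(s^2 + 1) ↔ -sin(t).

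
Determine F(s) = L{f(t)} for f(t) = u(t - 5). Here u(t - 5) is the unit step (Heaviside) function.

F(s) = exp(-5*s)/s

By the second shifting theorem, L{u(t - c)·g(t - c)} = e^(-cs)·G(s) with c = 5 and G(s) = L{g(t)}.
L{1} = 1/s.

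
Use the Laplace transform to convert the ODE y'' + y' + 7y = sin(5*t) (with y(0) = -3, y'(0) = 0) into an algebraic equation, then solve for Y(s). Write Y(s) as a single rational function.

Take the Laplace transform of both sides.
Using L{y''} = s^2 Y - s·y(0) - y'(0) and L{y'} = sY - y(0), with y(0) = -3, y'(0) = 0, the left side becomes (s^2 + s + 7)Y - (-3*s - 3).
The right side is L{sin(5*t)} = 5/(s^2 + 25).
So (s^2 + s + 7)Y = 5/(s^2 + 25) + (-3*s - 3).
Divide through and combine into a single rational function.

Y(s) = (-3*s^3 - 3*s^2 - 75*s - 70)/(s^4 + s^3 + 32*s^2 + 25*s + 175)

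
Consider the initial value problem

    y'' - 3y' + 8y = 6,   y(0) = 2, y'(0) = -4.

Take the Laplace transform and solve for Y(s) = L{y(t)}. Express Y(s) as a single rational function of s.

Y(s) = (2*s^2 - 10*s + 6)/(s^3 - 3*s^2 + 8*s)

Take the Laplace transform of both sides.
With L{y''} = s^2 Y - s·y(0) - y'(0) and L{y'} = sY - y(0), with y(0) = 2, y'(0) = -4: the LHS transforms to (s^2 - 3*s + 8)Y - (2*s - 10).
The right side is L{6} = 6/s.
So (s^2 - 3*s + 8)Y = 6/s + (2*s - 10).
Isolate Y and clear denominators.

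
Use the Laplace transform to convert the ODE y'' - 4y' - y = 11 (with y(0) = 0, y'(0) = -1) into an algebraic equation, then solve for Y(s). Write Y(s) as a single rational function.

Y(s) = (-s + 11)/(s^3 - 4*s^2 - s)

Apply the Laplace transform to the equation.
With L{y''} = s^2 Y - s·y(0) - y'(0) and L{y'} = sY - y(0), with y(0) = 0, y'(0) = -1: the LHS transforms to (s^2 - 4*s - 1)Y - (-1).
The right side is L{11} = 11/s.
So (s^2 - 4*s - 1)Y = 11/s + (-1).
Divide through and combine into a single rational function.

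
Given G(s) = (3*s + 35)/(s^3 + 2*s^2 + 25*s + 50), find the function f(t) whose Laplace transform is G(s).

f(t) = sin(5*t) - cos(5*t) + exp(-2*t)

Factor the denominator: s^3 + 2*s^2 + 25*s + 50 = (s + 2)*(s^2 + 25).
Partial fraction decomposition gives [1/(s + 2)] + [-s/(s^2 + 25)] + [5/(s^2 + 25)].
Invert each term: 1/(s + 2) ↔ e^(-2t); -1·s/(s^2 + 25) ↔ -cos(5t); 1·5/(s^2 + 25) ↔ sin(5t).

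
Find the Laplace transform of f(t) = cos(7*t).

s/(s^2 + 49)

L{cos(7t)} = s/(s^2 + 49).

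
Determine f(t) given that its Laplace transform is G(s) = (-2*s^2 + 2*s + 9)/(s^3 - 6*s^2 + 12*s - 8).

f(t) = 5*t^2*exp(2*t)/2 - 6*t*exp(2*t) - 2*exp(2*t)

Factor the denominator: s^3 - 6*s^2 + 12*s - 8 = (s - 2)^3.
Partial fraction decomposition gives [-2/(s - 2)] + [-6/(s - 2)^2] + [5/(s - 2)^3].
Invert each term: -2/(s - 2) ↔ -2e^(2t); -6/(s - 2)^2 ↔ -6t·e^(2t); 5/(s - 2)^3 ↔ (5/2)t^2·e^(2t).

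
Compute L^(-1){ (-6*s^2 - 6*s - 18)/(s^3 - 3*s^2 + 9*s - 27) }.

-5*exp(3*t) - 3*sin(3*t) - cos(3*t)

Factor the denominator: s^3 - 3*s^2 + 9*s - 27 = (s - 3)*(s^2 + 9).
Partial fraction decomposition gives [-5/(s - 3)] + [-s/(s^2 + 9)] + [-9/(s^2 + 9)].
Invert each term: -5/(s - 3) ↔ -5e^(3t); -1·s/(s^2 + 9) ↔ -cos(3t); -3·3/(s^2 + 9) ↔ -3sin(3t).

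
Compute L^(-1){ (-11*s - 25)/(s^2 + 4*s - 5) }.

-6*exp(t) - 5*exp(-5*t)

Factor the denominator: s^2 + 4*s - 5 = (s - 1)*(s + 5).
Partial fraction decomposition gives [-6/(s - 1)] + [-5/(s + 5)].
Invert each term: -6/(s - 1) ↔ -6e^(t); -5/(s + 5) ↔ -5e^(-5t).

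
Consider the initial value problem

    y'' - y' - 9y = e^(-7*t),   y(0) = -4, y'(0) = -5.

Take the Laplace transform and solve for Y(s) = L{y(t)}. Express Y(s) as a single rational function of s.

Laplace-transform each side.
With L{y''} = s^2 Y - s·y(0) - y'(0) and L{y'} = sY - y(0), with y(0) = -4, y'(0) = -5: the LHS transforms to (s^2 - s - 9)Y - (-4*s - 1).
The right side is L{e^(-7*t)} = 1/(s + 7).
So (s^2 - s - 9)Y = 1/(s + 7) + (-4*s - 1).
Solve for Y(s) and write it as one ratio of polynomials.

Y(s) = (-4*s^2 - 29*s - 6)/(s^3 + 6*s^2 - 16*s - 63)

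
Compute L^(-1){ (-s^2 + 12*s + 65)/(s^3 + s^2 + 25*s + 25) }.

Factor the denominator: s^3 + s^2 + 25*s + 25 = (s + 1)*(s^2 + 25).
Partial fraction decomposition gives [2/(s + 1)] + [-3*s/(s^2 + 25)] + [15/(s^2 + 25)].
Invert each term: 2/(s + 1) ↔ 2e^(-t); -3·s/(s^2 + 25) ↔ -3cos(5t); 3·5/(s^2 + 25) ↔ 3sin(5t).

3*sin(5*t) - 3*cos(5*t) + 2*exp(-t)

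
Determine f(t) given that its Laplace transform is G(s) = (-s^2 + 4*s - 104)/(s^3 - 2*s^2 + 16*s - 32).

Factor the denominator: s^3 - 2*s^2 + 16*s - 32 = (s - 2)*(s^2 + 16).
Partial fraction decomposition gives [-5/(s - 2)] + [4*s/(s^2 + 16)] + [12/(s^2 + 16)].
Invert each term: -5/(s - 2) ↔ -5e^(2t); 4·s/(s^2 + 16) ↔ 4cos(4t); 3·4/(s^2 + 16) ↔ 3sin(4t).

f(t) = -5*exp(2*t) + 3*sin(4*t) + 4*cos(4*t)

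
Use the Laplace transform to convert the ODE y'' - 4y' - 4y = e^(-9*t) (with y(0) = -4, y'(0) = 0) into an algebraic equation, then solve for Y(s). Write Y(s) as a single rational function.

Take the Laplace transform of both sides.
With L{y''} = s^2 Y - s·y(0) - y'(0) and L{y'} = sY - y(0), with y(0) = -4, y'(0) = 0: the LHS transforms to (s^2 - 4*s - 4)Y - (-4*s + 16).
The right side is L{e^(-9*t)} = 1/(s + 9).
So (s^2 - 4*s - 4)Y = 1/(s + 9) + (-4*s + 16).
Divide through and combine into a single rational function.

Y(s) = (-4*s^2 - 20*s + 145)/(s^3 + 5*s^2 - 40*s - 36)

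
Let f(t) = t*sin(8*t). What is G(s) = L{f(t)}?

G(s) = 16*s/(s^2 + 64)^2

L{sin(8t)} = 8/(s^2 + 64).
Then apply L{t·g(t)} = -d/ds[H(s)] with H(s) = 8/(s^2 + 64):
differentiating 1 time and applying the sign gives 16*s/(s^2 + 64)^2.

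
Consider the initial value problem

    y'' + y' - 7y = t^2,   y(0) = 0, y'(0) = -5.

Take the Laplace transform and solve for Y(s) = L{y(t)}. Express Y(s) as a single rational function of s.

Y(s) = (-5*s^3 + 2)/(s^5 + s^4 - 7*s^3)

Take the Laplace transform of both sides.
Using L{y''} = s^2 Y - s·y(0) - y'(0) and L{y'} = sY - y(0), with y(0) = 0, y'(0) = -5, the left side becomes (s^2 + s - 7)Y - (-5).
The right side is L{t^2} = 2/s^3.
So (s^2 + s - 7)Y = 2/s^3 + (-5).
Solve for Y(s) and write it as one ratio of polynomials.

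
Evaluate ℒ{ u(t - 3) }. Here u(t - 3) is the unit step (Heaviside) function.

exp(-3*s)/s

By the second shifting theorem, L{u(t - c)·g(t - c)} = e^(-cs)·G(s) with c = 3 and G(s) = L{g(t)}.
L{1} = 1/s.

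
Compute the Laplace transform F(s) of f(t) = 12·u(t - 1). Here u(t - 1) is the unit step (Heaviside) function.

F(s) = 12*exp(-s)/s

By the second shifting theorem, L{u(t - c)·g(t - c)} = e^(-cs)·G(s) with c = 1 and G(s) = L{g(t)}.
L{12} = 12/s.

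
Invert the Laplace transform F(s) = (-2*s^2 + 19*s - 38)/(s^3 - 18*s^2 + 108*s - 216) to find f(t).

f(t) = 2*t^2*exp(6*t) - 5*t*exp(6*t) - 2*exp(6*t)

Factor the denominator: s^3 - 18*s^2 + 108*s - 216 = (s - 6)^3.
Partial fraction decomposition gives [-2/(s - 6)] + [-5/(s - 6)^2] + [4/(s - 6)^3].
Invert each term: -2/(s - 6) ↔ -2e^(6t); -5/(s - 6)^2 ↔ -5t·e^(6t); 4/(s - 6)^3 ↔ (2)t^2·e^(6t).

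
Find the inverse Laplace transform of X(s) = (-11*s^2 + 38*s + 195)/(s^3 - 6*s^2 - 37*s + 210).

Factor the denominator: s^3 - 6*s^2 - 37*s + 210 = (s - 7)*(s - 5)*(s + 6).
Partial fraction decomposition gives [-3/(s + 6)] + [-3/(s - 7)] + [-5/(s - 5)].
Invert each term: -3/(s + 6) ↔ -3e^(-6t); -3/(s - 7) ↔ -3e^(7t); -5/(s - 5) ↔ -5e^(5t).

-3*exp(7*t) - 5*exp(5*t) - 3*exp(-6*t)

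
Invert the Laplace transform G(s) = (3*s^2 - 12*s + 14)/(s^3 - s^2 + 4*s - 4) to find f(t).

f(t) = exp(t) - 5*sin(2*t) + 2*cos(2*t)

Factor the denominator: s^3 - s^2 + 4*s - 4 = (s - 1)*(s^2 + 4).
Partial fraction decomposition gives [1/(s - 1)] + [2*s/(s^2 + 4)] + [-10/(s^2 + 4)].
Invert each term: 1/(s - 1) ↔ e^(t); 2·s/(s^2 + 4) ↔ 2cos(2t); -5·2/(s^2 + 4) ↔ -5sin(2t).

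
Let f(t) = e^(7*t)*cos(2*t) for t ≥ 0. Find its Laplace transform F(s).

F(s) = (s - 7)/((s - 7)^2 + 4)

L{cos(2t)} = s/(s^2 + 4).
By the first shifting theorem, multiplying by e^(7t) replaces s with s - 7.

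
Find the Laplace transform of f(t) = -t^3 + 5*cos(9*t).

By linearity of the Laplace transform, transform each term separately.
(5)·[L{cos(9t)} = s/(s^2 + 81)]; (-1)·[L{t^3} = 3!/s^4 = 6/s^4].

5*s/(s^2 + 81) - 6/s^4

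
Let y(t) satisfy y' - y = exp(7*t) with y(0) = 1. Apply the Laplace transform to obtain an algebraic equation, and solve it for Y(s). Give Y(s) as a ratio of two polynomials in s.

Y(s) = (s - 6)/(s^2 - 8*s + 7)

Apply the Laplace transform to the equation.
Using L{y'} = sY - y(0) = sY - 1, the left side becomes (s - 1)Y - (1).
The right side is L{exp(7*t)} = 1/(s - 7).
So (s - 1)Y = 1/(s - 7) + (1).
Divide through and combine into a single rational function.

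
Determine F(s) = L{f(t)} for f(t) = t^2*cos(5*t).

F(s) = 2*s*(s^2 - 75)/(s^2 + 25)^3

L{cos(5t)} = s/(s^2 + 25).
Then apply L{t^2·g(t)} = (-1)^2 d^2/ds^2[G(s)] with G(s) = s/(s^2 + 25):
differentiating 2 times and applying the sign gives 2*s*(s^2 - 75)/(s^2 + 25)^3.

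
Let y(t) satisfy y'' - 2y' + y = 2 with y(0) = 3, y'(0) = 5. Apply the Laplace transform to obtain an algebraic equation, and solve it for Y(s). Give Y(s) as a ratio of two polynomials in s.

Y(s) = (3*s^2 - s + 2)/(s^3 - 2*s^2 + s)

Transform both sides with L{·}.
The derivative rules (L{y''} = s^2 Y - s·y(0) - y'(0) and L{y'} = sY - y(0), with y(0) = 3, y'(0) = 5) turn the left side into (s^2 - 2*s + 1)Y - (3*s - 1).
The right side is L{2} = 2/s.
So (s^2 - 2*s + 1)Y = 2/s + (3*s - 1).
Isolate Y and clear denominators.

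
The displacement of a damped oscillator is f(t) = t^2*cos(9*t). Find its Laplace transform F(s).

F(s) = 2*s*(s^2 - 243)/(s^2 + 81)^3

L{cos(9t)} = s/(s^2 + 81).
Then apply L{t^2·g(t)} = (-1)^2 d^2/ds^2[G(s)] with G(s) = s/(s^2 + 81):
differentiating 2 times and applying the sign gives 2*s*(s^2 - 243)/(s^2 + 81)^3.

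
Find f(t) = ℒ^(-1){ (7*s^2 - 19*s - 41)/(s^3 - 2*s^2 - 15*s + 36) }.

f(t) = -5*t*exp(3*t) + 4*exp(3*t) + 3*exp(-4*t)

Factor the denominator: s^3 - 2*s^2 - 15*s + 36 = (s - 3)^2*(s + 4).
Partial fraction decomposition gives [4/(s - 3)] + [-5/(s - 3)^2] + [3/(s + 4)].
Invert each term: 4/(s - 3) ↔ 4e^(3t); -5/(s - 3)^2 ↔ -5t·e^(3t); 3/(s + 4) ↔ 3e^(-4t).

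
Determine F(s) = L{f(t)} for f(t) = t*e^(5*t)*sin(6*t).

L{sin(6t)} = 6/(s^2 + 36).
Multiplying by e^(5t) shifts s → s - 5, so L{e^(5*t)*sin(6*t)} = 6/((s - 5)^2 + 36).
Then apply L{t·g(t)} = -d/ds[G(s)] with G(s) = 6/((s - 5)^2 + 36):
differentiating 1 time and applying the sign gives 12*(s - 5)/(s^2 - 10*s + 61)^2.

F(s) = 12*(s - 5)/(s^2 - 10*s + 61)^2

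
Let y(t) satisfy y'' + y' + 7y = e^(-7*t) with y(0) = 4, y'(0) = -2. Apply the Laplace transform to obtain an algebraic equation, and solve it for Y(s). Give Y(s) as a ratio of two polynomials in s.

Y(s) = (4*s^2 + 30*s + 15)/(s^3 + 8*s^2 + 14*s + 49)

Transform both sides with L{·}.
The derivative rules (L{y''} = s^2 Y - s·y(0) - y'(0) and L{y'} = sY - y(0), with y(0) = 4, y'(0) = -2) turn the left side into (s^2 + s + 7)Y - (4*s + 2).
The right side is L{e^(-7*t)} = 1/(s + 7).
So (s^2 + s + 7)Y = 1/(s + 7) + (4*s + 2).
Divide through and combine into a single rational function.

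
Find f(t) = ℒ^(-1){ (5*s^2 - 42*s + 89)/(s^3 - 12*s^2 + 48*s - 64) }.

f(t) = t^2*exp(4*t)/2 - 2*t*exp(4*t) + 5*exp(4*t)

Factor the denominator: s^3 - 12*s^2 + 48*s - 64 = (s - 4)^3.
Partial fraction decomposition gives [5/(s - 4)] + [-2/(s - 4)^2] + [(s - 4)^(-3)].
Invert each term: 5/(s - 4) ↔ 5e^(4t); -2/(s - 4)^2 ↔ -2t·e^(4t); 1/(s - 4)^3 ↔ (1/2)t^2·e^(4t).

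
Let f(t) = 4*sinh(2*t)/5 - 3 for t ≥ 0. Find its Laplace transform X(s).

Apply the Laplace transform termwise.
L{-3} = -3/s; (4/5)·[L{sinh(2t)} = 2/(s^2 - 4)].

X(s) = 8/(5*(s^2 - 4)) - 3/s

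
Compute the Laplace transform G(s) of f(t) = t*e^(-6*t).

G(s) = (s + 6)^(-2)

L{e^(-6t)} = 1/(s + 6).
Then apply L{t·g(t)} = -d/ds[H(s)] with H(s) = 1/(s + 6):
differentiating 1 time and applying the sign gives (s + 6)^(-2).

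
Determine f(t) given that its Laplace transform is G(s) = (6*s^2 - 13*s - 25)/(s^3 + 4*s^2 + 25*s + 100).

f(t) = -5*sin(5*t) + 3*cos(5*t) + 3*exp(-4*t)

Factor the denominator: s^3 + 4*s^2 + 25*s + 100 = (s + 4)*(s^2 + 25).
Partial fraction decomposition gives [3/(s + 4)] + [3*s/(s^2 + 25)] + [-25/(s^2 + 25)].
Invert each term: 3/(s + 4) ↔ 3e^(-4t); 3·s/(s^2 + 25) ↔ 3cos(5t); -5·5/(s^2 + 25) ↔ -5sin(5t).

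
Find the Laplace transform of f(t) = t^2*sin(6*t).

36*(s^2 - 12)/(s^2 + 36)^3

L{sin(6t)} = 6/(s^2 + 36).
Then apply L{t^2·g(t)} = (-1)^2 d^2/ds^2[G(s)] with G(s) = 6/(s^2 + 36):
differentiating 2 times and applying the sign gives 36*(s^2 - 12)/(s^2 + 36)^3.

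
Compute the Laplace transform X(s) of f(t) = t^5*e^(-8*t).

L{t^5} = 5!/s^6 = 120/s^6.
By the first shifting theorem, multiplying by e^(-8t) replaces s with s + 8.

X(s) = 120/(s + 8)^6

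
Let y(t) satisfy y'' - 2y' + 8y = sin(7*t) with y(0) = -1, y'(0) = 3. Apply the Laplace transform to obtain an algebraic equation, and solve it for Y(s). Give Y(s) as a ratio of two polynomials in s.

Apply the Laplace transform to the equation.
The derivative rules (L{y''} = s^2 Y - s·y(0) - y'(0) and L{y'} = sY - y(0), with y(0) = -1, y'(0) = 3) turn the left side into (s^2 - 2*s + 8)Y - (-s + 5).
The right side is L{sin(7*t)} = 7/(s^2 + 49).
So (s^2 - 2*s + 8)Y = 7/(s^2 + 49) + (-s + 5).
Divide through and combine into a single rational function.

Y(s) = (-s^3 + 5*s^2 - 49*s + 252)/(s^4 - 2*s^3 + 57*s^2 - 98*s + 392)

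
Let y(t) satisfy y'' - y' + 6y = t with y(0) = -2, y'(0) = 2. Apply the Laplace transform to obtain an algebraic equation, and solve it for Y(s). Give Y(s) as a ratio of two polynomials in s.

Laplace-transform each side.
With L{y''} = s^2 Y - s·y(0) - y'(0) and L{y'} = sY - y(0), with y(0) = -2, y'(0) = 2: the LHS transforms to (s^2 - s + 6)Y - (-2*s + 4).
The right side is L{t} = s^(-2).
So (s^2 - s + 6)Y = s^(-2) + (-2*s + 4).
Solve for Y(s) and write it as one ratio of polynomials.

Y(s) = (-2*s^3 + 4*s^2 + 1)/(s^4 - s^3 + 6*s^2)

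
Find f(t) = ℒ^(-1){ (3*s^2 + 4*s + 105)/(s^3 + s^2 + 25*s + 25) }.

f(t) = sin(5*t) - cos(5*t) + 4*exp(-t)

Factor the denominator: s^3 + s^2 + 25*s + 25 = (s + 1)*(s^2 + 25).
Partial fraction decomposition gives [4/(s + 1)] + [-s/(s^2 + 25)] + [5/(s^2 + 25)].
Invert each term: 4/(s + 1) ↔ 4e^(-t); -1·s/(s^2 + 25) ↔ -cos(5t); 1·5/(s^2 + 25) ↔ sin(5t).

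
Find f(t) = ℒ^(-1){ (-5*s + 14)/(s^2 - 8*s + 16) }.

Factor the denominator: s^2 - 8*s + 16 = (s - 4)^2.
Partial fraction decomposition gives [-5/(s - 4)] + [-6/(s - 4)^2].
Invert each term: -5/(s - 4) ↔ -5e^(4t); -6/(s - 4)^2 ↔ -6t·e^(4t).

f(t) = -6*t*exp(4*t) - 5*exp(4*t)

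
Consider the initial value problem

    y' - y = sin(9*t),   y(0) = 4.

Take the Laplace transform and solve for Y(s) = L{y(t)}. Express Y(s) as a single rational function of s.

Y(s) = (4*s^2 + 333)/(s^3 - s^2 + 81*s - 81)

Transform both sides with L{·}.
Using L{y'} = sY - y(0) = sY - 4, the left side becomes (s - 1)Y - (4).
The right side is L{sin(9*t)} = 9/(s^2 + 81).
So (s - 1)Y = 9/(s^2 + 81) + (4).
Solve for Y(s) and write it as one ratio of polynomials.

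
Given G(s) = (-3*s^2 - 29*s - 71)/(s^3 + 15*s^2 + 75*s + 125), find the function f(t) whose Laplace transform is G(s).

f(t) = -t^2*exp(-5*t)/2 + t*exp(-5*t) - 3*exp(-5*t)

Factor the denominator: s^3 + 15*s^2 + 75*s + 125 = (s + 5)^3.
Partial fraction decomposition gives [-3/(s + 5)] + [(s + 5)^(-2)] + [-1/(s + 5)^3].
Invert each term: -3/(s + 5) ↔ -3e^(-5t); 1/(s + 5)^2 ↔ t·e^(-5t); -1/(s + 5)^3 ↔ (-1/2)t^2·e^(-5t).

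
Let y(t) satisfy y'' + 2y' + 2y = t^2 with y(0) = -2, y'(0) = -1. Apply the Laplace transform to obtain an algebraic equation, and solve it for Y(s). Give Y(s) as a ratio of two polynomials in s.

Take the Laplace transform of both sides.
The derivative rules (L{y''} = s^2 Y - s·y(0) - y'(0) and L{y'} = sY - y(0), with y(0) = -2, y'(0) = -1) turn the left side into (s^2 + 2*s + 2)Y - (-2*s - 5).
The right side is L{t^2} = 2/s^3.
So (s^2 + 2*s + 2)Y = 2/s^3 + (-2*s - 5).
Solve for Y(s) and write it as one ratio of polynomials.

Y(s) = (-2*s^4 - 5*s^3 + 2)/(s^5 + 2*s^4 + 2*s^3)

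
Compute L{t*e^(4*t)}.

(s - 4)^(-2)

L{e^(4t)} = 1/(s - 4).
Then apply L{t·g(t)} = -d/ds[G(s)] with G(s) = 1/(s - 4):
differentiating 1 time and applying the sign gives (s - 4)^(-2).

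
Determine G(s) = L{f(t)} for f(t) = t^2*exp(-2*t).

G(s) = 2/(s + 2)^3

L{e^(-2t)} = 1/(s + 2).
Then apply L{t^2·g(t)} = (-1)^2 d^2/ds^2[H(s)] with H(s) = 1/(s + 2):
differentiating 2 times and applying the sign gives 2/(s + 2)^3.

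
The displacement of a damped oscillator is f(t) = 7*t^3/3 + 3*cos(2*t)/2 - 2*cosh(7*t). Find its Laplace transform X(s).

Apply the Laplace transform termwise.
(3/2)·[L{cos(2t)} = s/(s^2 + 4)]; (7/3)·[L{t^3} = 3!/s^4 = 6/s^4]; (-2)·[L{cosh(7t)} = s/(s^2 - 49)].

X(s) = 3*s/(2*(s^2 + 4)) - 2*s/(s^2 - 49) + 14/s^4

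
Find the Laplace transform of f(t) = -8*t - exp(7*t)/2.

By linearity of the Laplace transform, transform each term separately.
(-8)·[L{t} = 1!/s^2 = 1/s^2]; (-1/2)·[L{e^(7t)} = 1/(s - 7)].

-1/(2*(s - 7)) - 8/s^2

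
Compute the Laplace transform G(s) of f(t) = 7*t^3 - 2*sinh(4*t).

Apply the Laplace transform termwise.
(7)·[L{t^3} = 3!/s^4 = 6/s^4]; (-2)·[L{sinh(4t)} = 4/(s^2 - 16)].

G(s) = -8/(s^2 - 16) + 42/s^4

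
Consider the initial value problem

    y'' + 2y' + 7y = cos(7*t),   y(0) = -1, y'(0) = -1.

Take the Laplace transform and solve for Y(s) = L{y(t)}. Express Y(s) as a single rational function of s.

Apply the Laplace transform to the equation.
With L{y''} = s^2 Y - s·y(0) - y'(0) and L{y'} = sY - y(0), with y(0) = -1, y'(0) = -1: the LHS transforms to (s^2 + 2*s + 7)Y - (-s - 3).
The right side is L{cos(7*t)} = s/(s^2 + 49).
So (s^2 + 2*s + 7)Y = s/(s^2 + 49) + (-s - 3).
Divide through and combine into a single rational function.

Y(s) = (-s^3 - 3*s^2 - 48*s - 147)/(s^4 + 2*s^3 + 56*s^2 + 98*s + 343)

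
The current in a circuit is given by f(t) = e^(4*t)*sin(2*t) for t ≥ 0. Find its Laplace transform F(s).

F(s) = 2/((s - 4)^2 + 4)

L{sin(2t)} = 2/(s^2 + 4).
By the first shifting theorem, multiplying by e^(4t) replaces s with s - 4.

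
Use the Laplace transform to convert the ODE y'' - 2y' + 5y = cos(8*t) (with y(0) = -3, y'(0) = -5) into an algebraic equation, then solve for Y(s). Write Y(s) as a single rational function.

Y(s) = (-3*s^3 + s^2 - 191*s + 64)/(s^4 - 2*s^3 + 69*s^2 - 128*s + 320)

Take the Laplace transform of both sides.
The derivative rules (L{y''} = s^2 Y - s·y(0) - y'(0) and L{y'} = sY - y(0), with y(0) = -3, y'(0) = -5) turn the left side into (s^2 - 2*s + 5)Y - (-3*s + 1).
The right side is L{cos(8*t)} = s/(s^2 + 64).
So (s^2 - 2*s + 5)Y = s/(s^2 + 64) + (-3*s + 1).
Divide through and combine into a single rational function.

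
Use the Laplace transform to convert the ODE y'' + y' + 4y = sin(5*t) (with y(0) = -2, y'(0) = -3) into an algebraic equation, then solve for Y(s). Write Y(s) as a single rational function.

Y(s) = (-2*s^3 - 5*s^2 - 50*s - 120)/(s^4 + s^3 + 29*s^2 + 25*s + 100)

Laplace-transform each side.
With L{y''} = s^2 Y - s·y(0) - y'(0) and L{y'} = sY - y(0), with y(0) = -2, y'(0) = -3: the LHS transforms to (s^2 + s + 4)Y - (-2*s - 5).
The right side is L{sin(5*t)} = 5/(s^2 + 25).
So (s^2 + s + 4)Y = 5/(s^2 + 25) + (-2*s - 5).
Solve for Y(s) and write it as one ratio of polynomials.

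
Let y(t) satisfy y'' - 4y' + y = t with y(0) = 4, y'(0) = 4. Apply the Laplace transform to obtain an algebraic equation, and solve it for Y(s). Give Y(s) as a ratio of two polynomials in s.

Take the Laplace transform of both sides.
Using L{y''} = s^2 Y - s·y(0) - y'(0) and L{y'} = sY - y(0), with y(0) = 4, y'(0) = 4, the left side becomes (s^2 - 4*s + 1)Y - (4*s - 12).
The right side is L{t} = s^(-2).
So (s^2 - 4*s + 1)Y = s^(-2) + (4*s - 12).
Isolate Y and clear denominators.

Y(s) = (4*s^3 - 12*s^2 + 1)/(s^4 - 4*s^3 + s^2)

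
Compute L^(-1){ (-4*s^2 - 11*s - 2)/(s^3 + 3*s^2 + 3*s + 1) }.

Factor the denominator: s^3 + 3*s^2 + 3*s + 1 = (s + 1)^3.
Partial fraction decomposition gives [-4/(s + 1)] + [-3/(s + 1)^2] + [5/(s + 1)^3].
Invert each term: -4/(s + 1) ↔ -4e^(-t); -3/(s + 1)^2 ↔ -3t·e^(-t); 5/(s + 1)^3 ↔ (5/2)t^2·e^(-t).

5*t^2*exp(-t)/2 - 3*t*exp(-t) - 4*exp(-t)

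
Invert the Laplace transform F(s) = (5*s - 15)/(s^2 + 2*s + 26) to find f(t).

f(t) = -4*exp(-t)*sin(5*t) + 5*exp(-t)*cos(5*t)

Complete the square in the denominator: s^2 + 2*s + 26 = (s + 1)^2 + 5^2.
Split the numerator to match: 5*s - 15 = 5·(s + 1) - 4·5.
Invert each term: 5·(s + 1)/((s + 1)^2 + 25) ↔ 5e^(-t)cos(5t); -4·5/((s + 1)^2 + 25) ↔ -4e^(-t)sin(5t).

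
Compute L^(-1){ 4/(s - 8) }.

Since L{e^(8t)} = 1/(s - 8), the inverse is e^(8*t), scaled by 4.

4*exp(8*t)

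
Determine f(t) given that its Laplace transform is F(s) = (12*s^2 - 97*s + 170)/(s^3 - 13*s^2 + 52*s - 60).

Factor the denominator: s^3 - 13*s^2 + 52*s - 60 = (s - 6)*(s - 5)*(s - 2).
Partial fraction decomposition gives [5/(s - 6)] + [5/(s - 5)] + [2/(s - 2)].
Invert each term: 5/(s - 6) ↔ 5e^(6t); 5/(s - 5) ↔ 5e^(5t); 2/(s - 2) ↔ 2e^(2t).

f(t) = 5*exp(6*t) + 5*exp(5*t) + 2*exp(2*t)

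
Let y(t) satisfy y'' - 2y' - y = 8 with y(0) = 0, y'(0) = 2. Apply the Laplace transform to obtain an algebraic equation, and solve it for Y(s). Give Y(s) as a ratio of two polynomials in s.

Apply the Laplace transform to the equation.
The derivative rules (L{y''} = s^2 Y - s·y(0) - y'(0) and L{y'} = sY - y(0), with y(0) = 0, y'(0) = 2) turn the left side into (s^2 - 2*s - 1)Y - (2).
The right side is L{8} = 8/s.
So (s^2 - 2*s - 1)Y = 8/s + (2).
Solve for Y(s) and write it as one ratio of polynomials.

Y(s) = (2*s + 8)/(s^3 - 2*s^2 - s)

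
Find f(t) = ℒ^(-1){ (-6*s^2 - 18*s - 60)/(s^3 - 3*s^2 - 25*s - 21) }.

Factor the denominator: s^3 - 3*s^2 - 25*s - 21 = (s - 7)*(s + 1)*(s + 3).
Partial fraction decomposition gives [-3/(s + 3)] + [-6/(s - 7)] + [3/(s + 1)].
Invert each term: -3/(s + 3) ↔ -3e^(-3t); -6/(s - 7) ↔ -6e^(7t); 3/(s + 1) ↔ 3e^(-t).

f(t) = -6*exp(7*t) + 3*exp(-t) - 3*exp(-3*t)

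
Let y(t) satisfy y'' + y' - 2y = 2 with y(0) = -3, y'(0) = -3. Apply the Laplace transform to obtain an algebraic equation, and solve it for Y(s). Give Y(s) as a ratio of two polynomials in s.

Y(s) = (-3*s^2 - 6*s + 2)/(s^3 + s^2 - 2*s)

Transform both sides with L{·}.
The derivative rules (L{y''} = s^2 Y - s·y(0) - y'(0) and L{y'} = sY - y(0), with y(0) = -3, y'(0) = -3) turn the left side into (s^2 + s - 2)Y - (-3*s - 6).
The right side is L{2} = 2/s.
So (s^2 + s - 2)Y = 2/s + (-3*s - 6).
Solve for Y(s) and write it as one ratio of polynomials.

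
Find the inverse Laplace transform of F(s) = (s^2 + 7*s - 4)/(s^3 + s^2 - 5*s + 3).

Factor the denominator: s^3 + s^2 - 5*s + 3 = (s - 1)^2*(s + 3).
Partial fraction decomposition gives [2/(s - 1)] + [(s - 1)^(-2)] + [-1/(s + 3)].
Invert each term: 2/(s - 1) ↔ 2e^(t); 1/(s - 1)^2 ↔ t·e^(t); -1/(s + 3) ↔ -e^(-3t).

t*exp(t) + 2*exp(t) - exp(-3*t)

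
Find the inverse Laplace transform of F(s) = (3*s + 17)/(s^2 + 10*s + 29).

exp(-5*t)*sin(2*t) + 3*exp(-5*t)*cos(2*t)

Complete the square in the denominator: s^2 + 10*s + 29 = (s + 5)^2 + 2^2.
Split the numerator to match: 3*s + 17 = 3·(s + 5) + 1·2.
Invert each term: 3·(s + 5)/((s + 5)^2 + 4) ↔ 3e^(-5t)cos(2t); 1·2/((s + 5)^2 + 4) ↔ e^(-5t)sin(2t).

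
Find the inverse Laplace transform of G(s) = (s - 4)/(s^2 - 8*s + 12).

Rewrite the denominator: s^2 - 8*s + 12 = (s - 4)^2 - 4.
The form in (s - 4) signals a first-shifting-theorem factor e^(4t).
Since L{cosh(2t)} = s/(s^2 - 4), the inverse is e^(4*t)*cosh(2*t).

exp(4*t)*cosh(2*t)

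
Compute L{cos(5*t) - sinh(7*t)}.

The transform is linear, so treat each term independently.
L{cos(5t)} = s/(s^2 + 25); (-1)·[L{sinh(7t)} = 7/(s^2 - 49)].

s/(s^2 + 25) - 7/(s^2 - 49)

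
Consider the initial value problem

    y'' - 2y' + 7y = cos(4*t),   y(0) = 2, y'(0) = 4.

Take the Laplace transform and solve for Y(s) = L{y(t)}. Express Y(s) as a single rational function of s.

Y(s) = (2*s^3 + 33*s)/(s^4 - 2*s^3 + 23*s^2 - 32*s + 112)

Transform both sides with L{·}.
With L{y''} = s^2 Y - s·y(0) - y'(0) and L{y'} = sY - y(0), with y(0) = 2, y'(0) = 4: the LHS transforms to (s^2 - 2*s + 7)Y - (2*s).
The right side is L{cos(4*t)} = s/(s^2 + 16).
So (s^2 - 2*s + 7)Y = s/(s^2 + 16) + (2*s).
Divide through and combine into a single rational function.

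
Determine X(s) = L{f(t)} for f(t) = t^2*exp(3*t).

L{e^(3t)} = 1/(s - 3).
Then apply L{t^2·g(t)} = (-1)^2 d^2/ds^2[G(s)] with G(s) = 1/(s - 3):
differentiating 2 times and applying the sign gives 2/(s - 3)^3.

X(s) = 2/(s - 3)^3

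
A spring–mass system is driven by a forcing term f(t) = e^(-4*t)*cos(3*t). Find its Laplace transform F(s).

L{cos(3t)} = s/(s^2 + 9).
By the first shifting theorem, multiplying by e^(-4t) replaces s with s + 4.

F(s) = (s + 4)/((s + 4)^2 + 9)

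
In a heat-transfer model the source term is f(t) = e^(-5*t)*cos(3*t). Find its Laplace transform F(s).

L{cos(3t)} = s/(s^2 + 9).
By the first shifting theorem, multiplying by e^(-5t) replaces s with s + 5.

F(s) = (s + 5)/((s + 5)^2 + 9)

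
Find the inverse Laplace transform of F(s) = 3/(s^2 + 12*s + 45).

Rewrite the denominator: s^2 + 12*s + 45 = (s + 6)^2 + 9.
The form in (s + 6) signals a first-shifting-theorem factor e^(-6t).
Since L{sin(3t)} = 3/(s^2 + 9), the inverse is e^(-6*t)*sin(3*t).

exp(-6*t)*sin(3*t)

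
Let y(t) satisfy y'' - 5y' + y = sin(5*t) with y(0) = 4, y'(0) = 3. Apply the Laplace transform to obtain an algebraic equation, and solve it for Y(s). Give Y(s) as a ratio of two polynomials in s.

Take the Laplace transform of both sides.
With L{y''} = s^2 Y - s·y(0) - y'(0) and L{y'} = sY - y(0), with y(0) = 4, y'(0) = 3: the LHS transforms to (s^2 - 5*s + 1)Y - (4*s - 17).
The right side is L{sin(5*t)} = 5/(s^2 + 25).
So (s^2 - 5*s + 1)Y = 5/(s^2 + 25) + (4*s - 17).
Divide through and combine into a single rational function.

Y(s) = (4*s^3 - 17*s^2 + 100*s - 420)/(s^4 - 5*s^3 + 26*s^2 - 125*s + 25)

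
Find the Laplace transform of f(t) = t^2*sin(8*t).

16*(3*s^2 - 64)/(s^2 + 64)^3

L{sin(8t)} = 8/(s^2 + 64).
Then apply L{t^2·g(t)} = (-1)^2 d^2/ds^2[H(s)] with H(s) = 8/(s^2 + 64):
differentiating 2 times and applying the sign gives 16*(3*s^2 - 64)/(s^2 + 64)^3.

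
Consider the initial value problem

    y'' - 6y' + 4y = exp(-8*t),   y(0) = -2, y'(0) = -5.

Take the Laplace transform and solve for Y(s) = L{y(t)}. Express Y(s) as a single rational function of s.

Take the Laplace transform of both sides.
The derivative rules (L{y''} = s^2 Y - s·y(0) - y'(0) and L{y'} = sY - y(0), with y(0) = -2, y'(0) = -5) turn the left side into (s^2 - 6*s + 4)Y - (-2*s + 7).
The right side is L{exp(-8*t)} = 1/(s + 8).
So (s^2 - 6*s + 4)Y = 1/(s + 8) + (-2*s + 7).
Isolate Y and clear denominators.

Y(s) = (-2*s^2 - 9*s + 57)/(s^3 + 2*s^2 - 44*s + 32)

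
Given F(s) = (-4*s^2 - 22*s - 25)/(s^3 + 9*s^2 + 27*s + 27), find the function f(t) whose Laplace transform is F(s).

Factor the denominator: s^3 + 9*s^2 + 27*s + 27 = (s + 3)^3.
Partial fraction decomposition gives [-4/(s + 3)] + [2/(s + 3)^2] + [5/(s + 3)^3].
Invert each term: -4/(s + 3) ↔ -4e^(-3t); 2/(s + 3)^2 ↔ 2t·e^(-3t); 5/(s + 3)^3 ↔ (5/2)t^2·e^(-3t).

f(t) = 5*t^2*exp(-3*t)/2 + 2*t*exp(-3*t) - 4*exp(-3*t)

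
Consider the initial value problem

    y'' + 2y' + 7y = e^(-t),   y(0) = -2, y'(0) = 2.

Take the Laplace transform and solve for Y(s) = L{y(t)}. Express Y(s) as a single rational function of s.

Take the Laplace transform of both sides.
With L{y''} = s^2 Y - s·y(0) - y'(0) and L{y'} = sY - y(0), with y(0) = -2, y'(0) = 2: the LHS transforms to (s^2 + 2*s + 7)Y - (-2*s - 2).
The right side is L{e^(-t)} = 1/(s + 1).
So (s^2 + 2*s + 7)Y = 1/(s + 1) + (-2*s - 2).
Isolate Y and clear denominators.

Y(s) = (-2*s^2 - 4*s - 1)/(s^3 + 3*s^2 + 9*s + 7)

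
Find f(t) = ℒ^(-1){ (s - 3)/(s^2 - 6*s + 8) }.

Rewrite the denominator: s^2 - 6*s + 8 = (s - 3)^2 - 1.
The form in (s - 3) signals a first-shifting-theorem factor e^(3t).
Since L{cosh(t)} = s/(s^2 - 1), the inverse is e^(3*t)*cosh(t).

f(t) = exp(3*t)*cosh(t)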